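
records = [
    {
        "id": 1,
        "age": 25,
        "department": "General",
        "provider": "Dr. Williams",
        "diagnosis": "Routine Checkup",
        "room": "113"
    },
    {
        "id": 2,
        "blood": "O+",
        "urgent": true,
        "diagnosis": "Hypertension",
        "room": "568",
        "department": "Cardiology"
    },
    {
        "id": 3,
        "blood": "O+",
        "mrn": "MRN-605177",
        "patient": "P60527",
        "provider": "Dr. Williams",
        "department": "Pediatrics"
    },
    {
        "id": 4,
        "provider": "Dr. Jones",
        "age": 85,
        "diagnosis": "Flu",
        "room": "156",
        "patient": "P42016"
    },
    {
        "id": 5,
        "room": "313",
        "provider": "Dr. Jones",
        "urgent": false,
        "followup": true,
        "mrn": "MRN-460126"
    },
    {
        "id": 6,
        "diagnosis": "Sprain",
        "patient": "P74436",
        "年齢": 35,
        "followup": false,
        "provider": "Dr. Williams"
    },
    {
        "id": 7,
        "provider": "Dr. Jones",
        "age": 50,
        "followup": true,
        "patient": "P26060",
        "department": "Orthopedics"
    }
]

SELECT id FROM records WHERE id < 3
[1, 2]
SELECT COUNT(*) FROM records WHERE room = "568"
1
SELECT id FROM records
[1, 2, 3, 4, 5, 6, 7]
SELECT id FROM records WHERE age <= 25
[1]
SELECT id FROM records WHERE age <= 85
[1, 4, 7]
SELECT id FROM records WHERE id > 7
[]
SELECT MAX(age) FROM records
85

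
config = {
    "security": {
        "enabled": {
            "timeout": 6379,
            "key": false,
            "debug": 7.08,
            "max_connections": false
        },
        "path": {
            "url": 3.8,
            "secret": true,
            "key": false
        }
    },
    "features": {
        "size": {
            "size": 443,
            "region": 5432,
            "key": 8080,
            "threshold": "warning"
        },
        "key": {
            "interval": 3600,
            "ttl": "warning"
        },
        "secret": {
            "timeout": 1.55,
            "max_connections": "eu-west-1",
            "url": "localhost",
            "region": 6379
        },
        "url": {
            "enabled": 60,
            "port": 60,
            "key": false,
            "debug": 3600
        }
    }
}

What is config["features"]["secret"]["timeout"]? 1.55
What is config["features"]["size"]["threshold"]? "warning"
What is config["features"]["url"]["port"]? 60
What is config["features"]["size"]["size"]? 443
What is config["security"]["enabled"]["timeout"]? 6379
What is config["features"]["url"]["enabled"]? 60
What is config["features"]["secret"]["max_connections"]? "eu-west-1"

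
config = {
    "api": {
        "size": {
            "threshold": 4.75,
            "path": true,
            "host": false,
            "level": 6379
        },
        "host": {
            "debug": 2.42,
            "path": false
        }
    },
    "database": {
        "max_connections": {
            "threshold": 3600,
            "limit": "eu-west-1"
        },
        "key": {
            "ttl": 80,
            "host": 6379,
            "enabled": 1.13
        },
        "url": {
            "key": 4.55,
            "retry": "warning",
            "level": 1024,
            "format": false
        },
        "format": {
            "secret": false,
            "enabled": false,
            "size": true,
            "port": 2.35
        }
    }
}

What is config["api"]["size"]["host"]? False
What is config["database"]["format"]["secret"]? False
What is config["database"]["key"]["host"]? 6379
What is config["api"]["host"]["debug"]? 2.42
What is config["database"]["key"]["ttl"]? 80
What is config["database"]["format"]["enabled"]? False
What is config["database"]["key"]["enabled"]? 1.13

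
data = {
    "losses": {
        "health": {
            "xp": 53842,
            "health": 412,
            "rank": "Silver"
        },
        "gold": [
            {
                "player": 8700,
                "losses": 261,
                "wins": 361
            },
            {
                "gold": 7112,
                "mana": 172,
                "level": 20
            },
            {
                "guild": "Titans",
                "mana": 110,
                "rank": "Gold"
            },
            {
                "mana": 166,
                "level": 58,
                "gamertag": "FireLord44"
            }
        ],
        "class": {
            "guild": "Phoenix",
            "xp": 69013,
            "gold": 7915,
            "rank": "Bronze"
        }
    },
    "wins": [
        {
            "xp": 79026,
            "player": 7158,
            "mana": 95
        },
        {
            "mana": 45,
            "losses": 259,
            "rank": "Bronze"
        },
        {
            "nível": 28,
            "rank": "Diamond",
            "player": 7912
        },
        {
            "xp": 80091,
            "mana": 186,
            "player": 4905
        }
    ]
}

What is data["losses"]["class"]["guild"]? "Phoenix"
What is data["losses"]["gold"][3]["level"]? 58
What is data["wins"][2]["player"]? 7912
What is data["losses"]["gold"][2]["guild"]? "Titans"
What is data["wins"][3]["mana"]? 186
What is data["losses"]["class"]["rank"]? "Bronze"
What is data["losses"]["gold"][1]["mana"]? 172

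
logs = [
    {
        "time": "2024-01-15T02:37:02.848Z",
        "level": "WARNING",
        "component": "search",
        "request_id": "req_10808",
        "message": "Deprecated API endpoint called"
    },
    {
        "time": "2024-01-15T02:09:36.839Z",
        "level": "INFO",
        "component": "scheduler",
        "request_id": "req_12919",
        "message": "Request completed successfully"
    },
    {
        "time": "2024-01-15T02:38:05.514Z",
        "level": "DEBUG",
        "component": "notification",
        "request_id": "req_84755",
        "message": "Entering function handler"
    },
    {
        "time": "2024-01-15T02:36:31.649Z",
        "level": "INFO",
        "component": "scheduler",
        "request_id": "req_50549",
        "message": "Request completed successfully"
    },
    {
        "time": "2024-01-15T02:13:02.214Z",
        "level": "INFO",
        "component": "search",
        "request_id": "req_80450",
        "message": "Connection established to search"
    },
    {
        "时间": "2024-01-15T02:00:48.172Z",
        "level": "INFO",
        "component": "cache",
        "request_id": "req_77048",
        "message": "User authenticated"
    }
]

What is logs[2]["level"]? "DEBUG"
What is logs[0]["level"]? "WARNING"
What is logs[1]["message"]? "Request completed successfully"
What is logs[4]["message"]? "Connection established to search"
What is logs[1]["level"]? "INFO"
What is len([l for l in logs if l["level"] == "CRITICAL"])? 0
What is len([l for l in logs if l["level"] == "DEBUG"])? 1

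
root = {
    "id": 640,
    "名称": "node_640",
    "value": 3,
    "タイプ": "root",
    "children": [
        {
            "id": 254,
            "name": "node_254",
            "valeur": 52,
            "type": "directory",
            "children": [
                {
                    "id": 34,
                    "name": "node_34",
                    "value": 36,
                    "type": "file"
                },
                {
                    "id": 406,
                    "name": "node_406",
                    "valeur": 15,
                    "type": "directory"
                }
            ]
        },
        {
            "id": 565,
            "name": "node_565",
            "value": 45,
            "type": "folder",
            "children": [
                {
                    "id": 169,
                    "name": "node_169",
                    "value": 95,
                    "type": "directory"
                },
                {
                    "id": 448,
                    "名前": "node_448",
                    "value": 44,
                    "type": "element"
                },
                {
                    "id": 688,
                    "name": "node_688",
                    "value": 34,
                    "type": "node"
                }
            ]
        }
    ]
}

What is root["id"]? 640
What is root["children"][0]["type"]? "directory"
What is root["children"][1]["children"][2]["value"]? 34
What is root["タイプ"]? "root"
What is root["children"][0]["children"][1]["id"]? 406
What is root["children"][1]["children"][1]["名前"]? "node_448"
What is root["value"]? 3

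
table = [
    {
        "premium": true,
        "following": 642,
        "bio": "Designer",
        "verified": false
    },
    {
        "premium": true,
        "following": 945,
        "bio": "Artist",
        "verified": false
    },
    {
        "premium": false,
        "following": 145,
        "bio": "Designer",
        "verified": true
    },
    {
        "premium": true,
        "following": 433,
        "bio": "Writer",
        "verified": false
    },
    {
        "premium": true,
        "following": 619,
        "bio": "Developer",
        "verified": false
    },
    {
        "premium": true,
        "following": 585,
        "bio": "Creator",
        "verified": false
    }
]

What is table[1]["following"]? 945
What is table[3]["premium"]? True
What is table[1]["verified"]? False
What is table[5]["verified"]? False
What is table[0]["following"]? 642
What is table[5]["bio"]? "Creator"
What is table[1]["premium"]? True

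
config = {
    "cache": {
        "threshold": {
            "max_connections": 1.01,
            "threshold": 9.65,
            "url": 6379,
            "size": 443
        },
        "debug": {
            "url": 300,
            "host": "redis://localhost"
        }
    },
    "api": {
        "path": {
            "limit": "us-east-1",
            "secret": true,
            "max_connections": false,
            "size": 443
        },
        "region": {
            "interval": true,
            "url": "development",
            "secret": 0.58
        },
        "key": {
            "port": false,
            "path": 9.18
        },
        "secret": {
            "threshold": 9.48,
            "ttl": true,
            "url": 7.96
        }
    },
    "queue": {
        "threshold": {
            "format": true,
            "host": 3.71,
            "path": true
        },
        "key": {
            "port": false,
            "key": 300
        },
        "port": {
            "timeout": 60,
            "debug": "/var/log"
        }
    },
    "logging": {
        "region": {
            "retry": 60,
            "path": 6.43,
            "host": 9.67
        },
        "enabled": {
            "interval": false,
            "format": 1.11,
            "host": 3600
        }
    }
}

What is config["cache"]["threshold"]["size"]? 443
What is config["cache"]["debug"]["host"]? "redis://localhost"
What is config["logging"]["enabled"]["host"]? 3600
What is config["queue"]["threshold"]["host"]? 3.71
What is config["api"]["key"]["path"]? 9.18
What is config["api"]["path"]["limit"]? "us-east-1"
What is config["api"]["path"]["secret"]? True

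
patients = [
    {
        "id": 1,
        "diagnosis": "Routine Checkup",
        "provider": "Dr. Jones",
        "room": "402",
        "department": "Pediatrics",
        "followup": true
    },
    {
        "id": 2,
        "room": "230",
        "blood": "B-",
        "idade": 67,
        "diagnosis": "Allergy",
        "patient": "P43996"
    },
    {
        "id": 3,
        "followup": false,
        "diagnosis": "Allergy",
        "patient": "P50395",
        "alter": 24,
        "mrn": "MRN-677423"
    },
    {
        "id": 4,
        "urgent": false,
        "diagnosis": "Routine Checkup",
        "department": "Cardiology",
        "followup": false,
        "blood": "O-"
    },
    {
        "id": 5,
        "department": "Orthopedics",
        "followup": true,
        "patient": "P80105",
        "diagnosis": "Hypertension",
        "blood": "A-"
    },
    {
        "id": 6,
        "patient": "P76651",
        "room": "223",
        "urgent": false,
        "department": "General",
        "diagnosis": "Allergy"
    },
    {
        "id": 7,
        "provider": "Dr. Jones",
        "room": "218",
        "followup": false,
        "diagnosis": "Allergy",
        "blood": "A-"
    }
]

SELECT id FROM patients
[1, 2, 3, 4, 5, 6, 7]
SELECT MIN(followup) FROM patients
False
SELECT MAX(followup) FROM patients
True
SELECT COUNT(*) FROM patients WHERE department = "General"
1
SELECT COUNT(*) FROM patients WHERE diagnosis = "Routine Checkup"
2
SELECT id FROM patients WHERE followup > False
[1, 5]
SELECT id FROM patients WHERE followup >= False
[1, 3, 4, 5, 7]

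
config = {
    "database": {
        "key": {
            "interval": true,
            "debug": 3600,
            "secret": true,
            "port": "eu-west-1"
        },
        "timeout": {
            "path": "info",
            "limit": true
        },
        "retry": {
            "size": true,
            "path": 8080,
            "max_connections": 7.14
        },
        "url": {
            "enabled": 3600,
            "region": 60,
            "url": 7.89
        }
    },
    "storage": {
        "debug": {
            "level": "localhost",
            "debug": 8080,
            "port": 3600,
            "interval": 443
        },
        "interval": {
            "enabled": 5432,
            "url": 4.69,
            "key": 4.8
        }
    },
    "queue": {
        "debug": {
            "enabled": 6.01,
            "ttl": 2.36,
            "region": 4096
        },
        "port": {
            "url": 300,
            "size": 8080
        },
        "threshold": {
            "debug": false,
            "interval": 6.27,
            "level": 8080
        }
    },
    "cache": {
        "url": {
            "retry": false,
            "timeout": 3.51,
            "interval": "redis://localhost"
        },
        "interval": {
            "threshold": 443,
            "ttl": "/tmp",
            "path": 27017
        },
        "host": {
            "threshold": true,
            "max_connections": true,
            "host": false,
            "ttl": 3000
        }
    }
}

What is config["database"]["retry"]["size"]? True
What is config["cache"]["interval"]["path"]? 27017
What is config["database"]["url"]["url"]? 7.89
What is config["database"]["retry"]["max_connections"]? 7.14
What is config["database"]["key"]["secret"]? True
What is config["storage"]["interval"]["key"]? 4.8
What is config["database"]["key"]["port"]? "eu-west-1"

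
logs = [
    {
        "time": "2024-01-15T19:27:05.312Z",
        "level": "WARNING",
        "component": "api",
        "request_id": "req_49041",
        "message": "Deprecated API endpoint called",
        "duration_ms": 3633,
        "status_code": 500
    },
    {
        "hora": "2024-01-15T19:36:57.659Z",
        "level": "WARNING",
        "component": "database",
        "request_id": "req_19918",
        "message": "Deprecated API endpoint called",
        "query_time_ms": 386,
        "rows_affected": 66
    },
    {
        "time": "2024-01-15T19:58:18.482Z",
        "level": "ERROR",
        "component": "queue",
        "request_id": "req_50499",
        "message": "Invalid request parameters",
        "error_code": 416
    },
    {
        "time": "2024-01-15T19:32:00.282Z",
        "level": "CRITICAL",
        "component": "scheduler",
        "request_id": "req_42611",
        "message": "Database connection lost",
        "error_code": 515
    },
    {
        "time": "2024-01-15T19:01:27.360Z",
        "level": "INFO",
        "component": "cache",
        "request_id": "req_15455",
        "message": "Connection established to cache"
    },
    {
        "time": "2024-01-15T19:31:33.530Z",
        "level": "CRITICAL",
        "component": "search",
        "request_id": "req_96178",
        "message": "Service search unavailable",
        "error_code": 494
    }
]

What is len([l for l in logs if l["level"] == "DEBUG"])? 0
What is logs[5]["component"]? "search"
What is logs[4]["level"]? "INFO"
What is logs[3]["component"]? "scheduler"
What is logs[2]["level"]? "ERROR"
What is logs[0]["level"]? "WARNING"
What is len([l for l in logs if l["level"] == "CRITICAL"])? 2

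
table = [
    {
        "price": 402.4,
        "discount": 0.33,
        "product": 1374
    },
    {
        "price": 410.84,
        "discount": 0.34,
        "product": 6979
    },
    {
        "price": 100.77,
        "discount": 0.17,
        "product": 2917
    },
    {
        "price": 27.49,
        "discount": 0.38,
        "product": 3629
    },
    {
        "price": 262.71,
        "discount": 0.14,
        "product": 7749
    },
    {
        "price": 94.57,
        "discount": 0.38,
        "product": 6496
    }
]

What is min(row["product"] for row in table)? 1374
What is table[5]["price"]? 94.57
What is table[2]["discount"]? 0.17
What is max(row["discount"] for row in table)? 0.38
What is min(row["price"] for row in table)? 27.49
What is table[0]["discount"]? 0.33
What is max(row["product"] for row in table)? 7749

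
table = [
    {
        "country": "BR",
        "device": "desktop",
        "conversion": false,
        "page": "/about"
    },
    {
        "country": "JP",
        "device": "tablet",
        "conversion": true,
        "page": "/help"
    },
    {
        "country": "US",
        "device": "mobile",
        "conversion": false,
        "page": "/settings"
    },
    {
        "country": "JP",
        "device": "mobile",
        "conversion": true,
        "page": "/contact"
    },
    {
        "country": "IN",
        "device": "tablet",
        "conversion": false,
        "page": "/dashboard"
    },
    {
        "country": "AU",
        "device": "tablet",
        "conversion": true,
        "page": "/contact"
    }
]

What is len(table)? 6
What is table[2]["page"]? "/settings"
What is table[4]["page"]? "/dashboard"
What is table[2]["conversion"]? False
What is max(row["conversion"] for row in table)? True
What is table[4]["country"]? "IN"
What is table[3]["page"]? "/contact"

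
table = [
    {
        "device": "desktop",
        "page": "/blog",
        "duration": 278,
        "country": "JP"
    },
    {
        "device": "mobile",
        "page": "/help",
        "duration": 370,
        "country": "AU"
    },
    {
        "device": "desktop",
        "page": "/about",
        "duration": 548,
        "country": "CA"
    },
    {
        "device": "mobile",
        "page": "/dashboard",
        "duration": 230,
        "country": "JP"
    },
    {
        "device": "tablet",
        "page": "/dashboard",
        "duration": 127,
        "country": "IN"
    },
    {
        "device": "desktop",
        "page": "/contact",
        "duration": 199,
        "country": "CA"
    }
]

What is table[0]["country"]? "JP"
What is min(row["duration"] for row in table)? 127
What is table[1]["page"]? "/help"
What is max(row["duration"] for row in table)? 548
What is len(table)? 6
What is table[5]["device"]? "desktop"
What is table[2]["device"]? "desktop"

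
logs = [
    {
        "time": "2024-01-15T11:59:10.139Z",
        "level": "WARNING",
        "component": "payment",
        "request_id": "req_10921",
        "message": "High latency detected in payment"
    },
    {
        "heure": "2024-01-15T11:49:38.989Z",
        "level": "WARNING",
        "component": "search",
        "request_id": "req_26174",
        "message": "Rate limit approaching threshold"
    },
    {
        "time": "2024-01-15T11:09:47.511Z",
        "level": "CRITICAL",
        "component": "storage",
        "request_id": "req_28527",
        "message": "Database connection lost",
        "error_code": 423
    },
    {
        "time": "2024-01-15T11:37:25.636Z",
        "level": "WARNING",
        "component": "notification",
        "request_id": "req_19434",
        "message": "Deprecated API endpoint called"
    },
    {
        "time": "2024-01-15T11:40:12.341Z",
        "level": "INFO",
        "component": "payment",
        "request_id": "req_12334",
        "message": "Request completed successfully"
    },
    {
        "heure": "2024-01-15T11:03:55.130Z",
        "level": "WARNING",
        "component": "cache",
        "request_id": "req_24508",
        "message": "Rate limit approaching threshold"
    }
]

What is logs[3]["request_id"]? "req_19434"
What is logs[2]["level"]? "CRITICAL"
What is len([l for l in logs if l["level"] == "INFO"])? 1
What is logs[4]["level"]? "INFO"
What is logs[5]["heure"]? "2024-01-15T11:03:55.130Z"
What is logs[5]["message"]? "Rate limit approaching threshold"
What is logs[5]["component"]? "cache"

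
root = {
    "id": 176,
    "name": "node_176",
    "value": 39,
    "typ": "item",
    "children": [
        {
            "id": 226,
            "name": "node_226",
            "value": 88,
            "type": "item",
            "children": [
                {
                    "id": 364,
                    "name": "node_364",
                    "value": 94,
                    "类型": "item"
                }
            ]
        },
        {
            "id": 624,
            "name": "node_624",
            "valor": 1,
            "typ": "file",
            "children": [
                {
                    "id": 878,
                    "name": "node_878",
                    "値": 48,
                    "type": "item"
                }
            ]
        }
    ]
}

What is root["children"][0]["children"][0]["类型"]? "item"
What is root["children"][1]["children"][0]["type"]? "item"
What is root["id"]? 176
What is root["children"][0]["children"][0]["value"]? 94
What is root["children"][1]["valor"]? 1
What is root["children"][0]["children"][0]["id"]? 364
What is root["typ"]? "item"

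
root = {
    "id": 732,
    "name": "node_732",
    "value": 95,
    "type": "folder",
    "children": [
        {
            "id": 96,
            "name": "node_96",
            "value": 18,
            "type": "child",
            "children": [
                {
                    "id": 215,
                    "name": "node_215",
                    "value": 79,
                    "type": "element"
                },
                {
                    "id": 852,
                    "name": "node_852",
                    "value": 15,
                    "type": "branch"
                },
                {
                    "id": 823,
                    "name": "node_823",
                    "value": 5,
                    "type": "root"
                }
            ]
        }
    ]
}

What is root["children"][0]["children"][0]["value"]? 79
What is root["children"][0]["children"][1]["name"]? "node_852"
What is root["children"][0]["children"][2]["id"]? 823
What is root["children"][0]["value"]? 18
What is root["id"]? 732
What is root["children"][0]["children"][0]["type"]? "element"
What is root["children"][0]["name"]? "node_96"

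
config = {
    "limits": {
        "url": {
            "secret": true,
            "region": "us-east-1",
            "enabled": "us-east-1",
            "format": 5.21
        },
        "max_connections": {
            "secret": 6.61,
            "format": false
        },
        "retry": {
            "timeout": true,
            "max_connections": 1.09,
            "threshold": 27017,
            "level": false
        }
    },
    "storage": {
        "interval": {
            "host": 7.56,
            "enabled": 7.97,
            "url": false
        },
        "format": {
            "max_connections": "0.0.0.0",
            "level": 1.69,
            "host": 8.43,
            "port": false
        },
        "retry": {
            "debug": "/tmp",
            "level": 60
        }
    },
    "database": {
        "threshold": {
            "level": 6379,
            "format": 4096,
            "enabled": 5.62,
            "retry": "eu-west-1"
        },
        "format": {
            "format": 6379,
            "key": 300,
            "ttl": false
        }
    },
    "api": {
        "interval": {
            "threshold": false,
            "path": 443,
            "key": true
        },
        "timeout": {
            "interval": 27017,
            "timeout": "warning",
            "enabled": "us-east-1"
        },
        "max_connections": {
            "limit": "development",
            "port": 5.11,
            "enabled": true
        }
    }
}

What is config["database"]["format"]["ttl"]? False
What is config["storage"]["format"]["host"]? 8.43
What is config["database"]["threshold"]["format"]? 4096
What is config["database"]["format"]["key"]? 300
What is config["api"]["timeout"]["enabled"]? "us-east-1"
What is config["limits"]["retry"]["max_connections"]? 1.09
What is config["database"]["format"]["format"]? 6379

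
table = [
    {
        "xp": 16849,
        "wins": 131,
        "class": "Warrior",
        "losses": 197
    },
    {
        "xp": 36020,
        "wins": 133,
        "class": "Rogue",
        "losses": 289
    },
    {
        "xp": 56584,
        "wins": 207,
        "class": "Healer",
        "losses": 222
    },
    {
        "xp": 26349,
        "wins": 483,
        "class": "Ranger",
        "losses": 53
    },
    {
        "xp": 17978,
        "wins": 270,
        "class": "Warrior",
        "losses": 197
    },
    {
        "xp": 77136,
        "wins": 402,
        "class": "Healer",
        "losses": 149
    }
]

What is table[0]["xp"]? 16849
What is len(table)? 6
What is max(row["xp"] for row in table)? 77136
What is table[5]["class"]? "Healer"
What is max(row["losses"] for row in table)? 289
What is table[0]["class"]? "Warrior"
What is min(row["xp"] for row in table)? 16849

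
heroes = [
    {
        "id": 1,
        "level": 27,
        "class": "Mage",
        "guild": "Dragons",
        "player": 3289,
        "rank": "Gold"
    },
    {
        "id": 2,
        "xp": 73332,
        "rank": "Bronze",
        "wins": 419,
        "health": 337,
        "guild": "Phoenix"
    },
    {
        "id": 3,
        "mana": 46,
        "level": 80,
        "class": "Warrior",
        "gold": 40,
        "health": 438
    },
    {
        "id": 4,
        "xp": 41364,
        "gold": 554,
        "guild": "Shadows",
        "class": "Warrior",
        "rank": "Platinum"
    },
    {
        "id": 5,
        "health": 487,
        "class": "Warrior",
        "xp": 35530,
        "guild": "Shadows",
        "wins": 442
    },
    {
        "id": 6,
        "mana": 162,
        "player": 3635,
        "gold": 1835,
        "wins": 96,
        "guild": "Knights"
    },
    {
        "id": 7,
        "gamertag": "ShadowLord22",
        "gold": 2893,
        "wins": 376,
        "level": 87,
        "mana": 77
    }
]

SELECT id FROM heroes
[1, 2, 3, 4, 5, 6, 7]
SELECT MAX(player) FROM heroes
3635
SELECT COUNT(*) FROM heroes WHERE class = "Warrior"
3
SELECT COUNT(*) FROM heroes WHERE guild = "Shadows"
2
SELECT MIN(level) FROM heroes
27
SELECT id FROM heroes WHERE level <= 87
[1, 3, 7]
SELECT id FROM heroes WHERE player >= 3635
[6]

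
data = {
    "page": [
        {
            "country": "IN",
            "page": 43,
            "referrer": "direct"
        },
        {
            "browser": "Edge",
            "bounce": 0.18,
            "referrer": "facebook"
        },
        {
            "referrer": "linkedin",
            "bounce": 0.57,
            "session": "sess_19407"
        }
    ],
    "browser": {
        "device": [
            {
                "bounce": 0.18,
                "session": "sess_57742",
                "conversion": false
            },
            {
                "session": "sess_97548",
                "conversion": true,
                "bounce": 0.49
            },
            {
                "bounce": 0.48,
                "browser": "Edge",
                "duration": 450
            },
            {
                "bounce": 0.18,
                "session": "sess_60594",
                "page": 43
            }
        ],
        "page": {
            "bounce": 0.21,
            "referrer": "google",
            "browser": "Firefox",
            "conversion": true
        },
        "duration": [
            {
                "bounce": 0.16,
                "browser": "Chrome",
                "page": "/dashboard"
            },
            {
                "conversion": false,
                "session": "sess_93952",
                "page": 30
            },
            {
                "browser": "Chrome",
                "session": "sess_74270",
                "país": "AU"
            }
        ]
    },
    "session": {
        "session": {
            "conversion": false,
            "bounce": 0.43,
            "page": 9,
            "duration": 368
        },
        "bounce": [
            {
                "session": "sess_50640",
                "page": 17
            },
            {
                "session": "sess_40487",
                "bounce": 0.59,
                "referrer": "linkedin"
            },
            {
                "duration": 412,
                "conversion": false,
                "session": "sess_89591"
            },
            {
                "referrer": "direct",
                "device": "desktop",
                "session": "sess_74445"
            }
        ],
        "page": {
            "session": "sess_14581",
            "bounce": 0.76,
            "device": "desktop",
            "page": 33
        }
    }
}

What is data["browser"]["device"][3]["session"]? "sess_60594"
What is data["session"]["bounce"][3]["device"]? "desktop"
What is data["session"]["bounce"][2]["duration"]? 412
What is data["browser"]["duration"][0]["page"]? "/dashboard"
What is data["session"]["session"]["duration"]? 368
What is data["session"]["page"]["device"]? "desktop"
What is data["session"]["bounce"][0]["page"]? 17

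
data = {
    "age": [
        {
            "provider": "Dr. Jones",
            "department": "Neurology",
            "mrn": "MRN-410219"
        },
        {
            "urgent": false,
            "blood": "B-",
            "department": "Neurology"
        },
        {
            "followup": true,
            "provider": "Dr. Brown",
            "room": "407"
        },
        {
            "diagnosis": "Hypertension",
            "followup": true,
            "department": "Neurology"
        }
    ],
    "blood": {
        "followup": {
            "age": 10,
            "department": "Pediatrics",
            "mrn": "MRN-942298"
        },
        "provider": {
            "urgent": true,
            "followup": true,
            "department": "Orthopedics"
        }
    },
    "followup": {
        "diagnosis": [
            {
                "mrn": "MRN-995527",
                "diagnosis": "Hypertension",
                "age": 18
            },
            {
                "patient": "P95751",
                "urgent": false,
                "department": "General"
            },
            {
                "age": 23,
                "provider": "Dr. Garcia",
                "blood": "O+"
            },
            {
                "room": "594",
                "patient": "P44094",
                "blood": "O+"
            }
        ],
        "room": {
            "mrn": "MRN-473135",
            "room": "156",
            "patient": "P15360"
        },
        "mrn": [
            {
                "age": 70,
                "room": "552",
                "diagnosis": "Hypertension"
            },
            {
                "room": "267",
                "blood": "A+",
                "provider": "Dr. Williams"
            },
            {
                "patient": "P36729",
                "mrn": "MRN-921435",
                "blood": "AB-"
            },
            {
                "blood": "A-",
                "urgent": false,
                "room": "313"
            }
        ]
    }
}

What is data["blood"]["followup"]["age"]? 10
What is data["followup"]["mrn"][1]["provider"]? "Dr. Williams"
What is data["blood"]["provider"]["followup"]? True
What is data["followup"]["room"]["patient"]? "P15360"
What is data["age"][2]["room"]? "407"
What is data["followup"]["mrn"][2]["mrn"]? "MRN-921435"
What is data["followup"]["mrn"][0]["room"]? "552"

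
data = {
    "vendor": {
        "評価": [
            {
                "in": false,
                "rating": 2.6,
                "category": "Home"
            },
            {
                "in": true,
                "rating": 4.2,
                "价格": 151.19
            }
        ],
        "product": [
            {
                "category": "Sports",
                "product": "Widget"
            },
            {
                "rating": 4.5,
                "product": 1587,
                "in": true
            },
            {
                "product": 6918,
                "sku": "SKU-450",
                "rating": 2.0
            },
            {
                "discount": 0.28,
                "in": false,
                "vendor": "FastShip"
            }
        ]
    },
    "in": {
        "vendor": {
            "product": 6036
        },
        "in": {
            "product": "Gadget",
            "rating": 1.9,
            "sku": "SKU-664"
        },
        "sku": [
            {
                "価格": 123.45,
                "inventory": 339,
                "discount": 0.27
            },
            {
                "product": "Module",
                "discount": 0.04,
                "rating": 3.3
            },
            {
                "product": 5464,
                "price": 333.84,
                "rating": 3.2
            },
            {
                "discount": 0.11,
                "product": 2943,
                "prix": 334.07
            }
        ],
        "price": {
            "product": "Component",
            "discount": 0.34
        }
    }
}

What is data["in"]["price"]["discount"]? 0.34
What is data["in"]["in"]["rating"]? 1.9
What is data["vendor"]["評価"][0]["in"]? False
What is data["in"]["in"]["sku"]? "SKU-664"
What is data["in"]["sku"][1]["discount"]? 0.04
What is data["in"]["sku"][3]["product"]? 2943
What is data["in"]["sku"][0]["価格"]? 123.45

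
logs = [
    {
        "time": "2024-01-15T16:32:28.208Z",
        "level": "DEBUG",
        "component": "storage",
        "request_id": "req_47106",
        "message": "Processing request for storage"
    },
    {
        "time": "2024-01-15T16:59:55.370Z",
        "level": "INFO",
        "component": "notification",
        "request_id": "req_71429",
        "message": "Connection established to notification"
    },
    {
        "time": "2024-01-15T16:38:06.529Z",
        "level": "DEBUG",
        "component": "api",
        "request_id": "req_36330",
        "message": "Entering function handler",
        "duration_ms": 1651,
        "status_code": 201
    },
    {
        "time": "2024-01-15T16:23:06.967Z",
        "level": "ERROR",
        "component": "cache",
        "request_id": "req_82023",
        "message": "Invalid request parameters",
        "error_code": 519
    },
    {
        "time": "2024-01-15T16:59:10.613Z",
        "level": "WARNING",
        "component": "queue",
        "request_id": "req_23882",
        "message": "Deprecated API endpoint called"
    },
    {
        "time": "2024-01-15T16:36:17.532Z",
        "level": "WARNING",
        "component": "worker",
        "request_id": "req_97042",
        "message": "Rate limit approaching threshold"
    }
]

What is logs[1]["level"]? "INFO"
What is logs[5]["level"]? "WARNING"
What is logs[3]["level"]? "ERROR"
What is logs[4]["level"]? "WARNING"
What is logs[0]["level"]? "DEBUG"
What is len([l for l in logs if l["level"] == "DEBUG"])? 2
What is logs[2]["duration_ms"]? 1651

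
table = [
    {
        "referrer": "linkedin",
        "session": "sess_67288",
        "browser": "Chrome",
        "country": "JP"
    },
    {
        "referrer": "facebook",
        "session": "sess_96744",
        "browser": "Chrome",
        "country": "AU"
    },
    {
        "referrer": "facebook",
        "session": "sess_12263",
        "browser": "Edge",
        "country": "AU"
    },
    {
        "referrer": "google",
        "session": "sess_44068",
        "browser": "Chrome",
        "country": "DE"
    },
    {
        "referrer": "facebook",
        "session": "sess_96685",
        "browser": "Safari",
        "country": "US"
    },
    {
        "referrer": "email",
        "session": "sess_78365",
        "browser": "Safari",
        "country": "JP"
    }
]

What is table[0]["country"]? "JP"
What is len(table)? 6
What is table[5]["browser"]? "Safari"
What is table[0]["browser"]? "Chrome"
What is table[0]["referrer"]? "linkedin"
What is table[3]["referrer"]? "google"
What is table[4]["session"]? "sess_96685"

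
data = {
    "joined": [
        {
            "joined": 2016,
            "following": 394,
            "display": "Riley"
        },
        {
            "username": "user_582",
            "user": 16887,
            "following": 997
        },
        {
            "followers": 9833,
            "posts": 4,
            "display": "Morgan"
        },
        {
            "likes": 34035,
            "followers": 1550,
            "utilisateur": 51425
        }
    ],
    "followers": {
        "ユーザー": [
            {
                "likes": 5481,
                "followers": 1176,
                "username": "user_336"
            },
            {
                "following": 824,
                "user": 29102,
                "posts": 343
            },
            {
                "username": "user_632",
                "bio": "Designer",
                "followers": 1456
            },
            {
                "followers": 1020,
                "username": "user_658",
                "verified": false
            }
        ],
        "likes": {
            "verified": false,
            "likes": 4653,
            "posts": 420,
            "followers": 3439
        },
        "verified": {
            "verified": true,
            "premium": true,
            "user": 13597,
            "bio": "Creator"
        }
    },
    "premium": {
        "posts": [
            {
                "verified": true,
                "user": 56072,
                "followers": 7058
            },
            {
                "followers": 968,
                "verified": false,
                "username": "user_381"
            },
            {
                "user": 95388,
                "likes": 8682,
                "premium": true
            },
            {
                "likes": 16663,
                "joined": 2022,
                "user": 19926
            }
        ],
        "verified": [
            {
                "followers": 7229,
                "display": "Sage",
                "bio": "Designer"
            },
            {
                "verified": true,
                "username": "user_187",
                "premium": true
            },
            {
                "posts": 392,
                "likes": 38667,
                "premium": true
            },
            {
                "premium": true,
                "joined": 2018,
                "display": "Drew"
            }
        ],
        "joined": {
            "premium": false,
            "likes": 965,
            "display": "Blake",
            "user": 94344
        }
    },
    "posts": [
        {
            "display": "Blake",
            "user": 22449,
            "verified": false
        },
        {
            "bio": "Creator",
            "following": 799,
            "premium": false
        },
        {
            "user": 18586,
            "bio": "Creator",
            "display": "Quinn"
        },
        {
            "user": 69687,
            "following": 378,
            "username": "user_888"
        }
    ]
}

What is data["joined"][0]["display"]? "Riley"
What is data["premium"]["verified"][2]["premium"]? True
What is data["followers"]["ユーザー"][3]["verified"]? False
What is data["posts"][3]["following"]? 378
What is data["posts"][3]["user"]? 69687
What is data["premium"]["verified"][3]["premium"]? True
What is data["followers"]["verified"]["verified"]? True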